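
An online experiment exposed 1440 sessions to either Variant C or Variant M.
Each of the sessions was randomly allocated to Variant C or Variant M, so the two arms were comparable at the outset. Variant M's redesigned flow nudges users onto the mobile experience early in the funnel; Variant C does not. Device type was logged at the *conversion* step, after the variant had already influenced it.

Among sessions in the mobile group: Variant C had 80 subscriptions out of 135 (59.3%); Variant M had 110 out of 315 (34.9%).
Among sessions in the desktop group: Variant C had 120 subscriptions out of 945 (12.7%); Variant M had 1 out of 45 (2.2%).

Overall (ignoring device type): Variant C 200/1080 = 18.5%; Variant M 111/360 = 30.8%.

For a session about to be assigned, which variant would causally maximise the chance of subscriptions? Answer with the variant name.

Variant M

Within every device type level Variant C has the higher rate, yet pooled Variant M does — Simpson's reversal.
Device type is downstream of the variant. One should not condition on a consequence of treatment, so the overall rates are the right comparison.
Pooled: Variant C 18.5% vs Variant M 30.8%; Variant M is higher overall.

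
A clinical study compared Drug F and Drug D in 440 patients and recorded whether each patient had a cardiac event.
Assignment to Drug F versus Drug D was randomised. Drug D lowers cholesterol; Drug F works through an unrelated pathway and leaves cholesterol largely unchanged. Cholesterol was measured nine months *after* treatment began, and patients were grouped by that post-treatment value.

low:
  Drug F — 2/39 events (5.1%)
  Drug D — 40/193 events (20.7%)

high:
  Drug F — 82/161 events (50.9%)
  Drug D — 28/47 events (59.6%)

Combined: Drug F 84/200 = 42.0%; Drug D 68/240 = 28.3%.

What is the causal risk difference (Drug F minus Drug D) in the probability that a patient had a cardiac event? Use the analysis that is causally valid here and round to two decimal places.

The distribution of cholesterol is itself part of what the drug does — it is an intermediate outcome. Holding it fixed would remove that part of the effect; the total effect is the pooled difference.
The causal difference is the pooled difference: 0.420 − 0.283 = +0.137.

+0.14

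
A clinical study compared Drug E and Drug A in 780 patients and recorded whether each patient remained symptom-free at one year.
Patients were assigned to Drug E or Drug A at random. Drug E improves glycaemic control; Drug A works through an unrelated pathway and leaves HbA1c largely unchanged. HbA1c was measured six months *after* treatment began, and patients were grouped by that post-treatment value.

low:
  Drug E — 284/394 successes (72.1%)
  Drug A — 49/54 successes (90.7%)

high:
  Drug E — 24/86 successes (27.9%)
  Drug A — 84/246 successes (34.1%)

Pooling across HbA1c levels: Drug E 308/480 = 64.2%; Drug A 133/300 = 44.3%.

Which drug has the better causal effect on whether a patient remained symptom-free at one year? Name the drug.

Drug A is higher inside every HbA1c stratum but Drug E is higher in aggregate. Whether to stratify depends on how HbA1c relates to the drug.
The distribution of HbA1c is itself part of what the drug does — it is an intermediate outcome. Holding it fixed would remove that part of the effect; the total effect is the pooled difference.
Pooled: Drug E 64.2% vs Drug A 44.3%; Drug E is higher overall.

Drug E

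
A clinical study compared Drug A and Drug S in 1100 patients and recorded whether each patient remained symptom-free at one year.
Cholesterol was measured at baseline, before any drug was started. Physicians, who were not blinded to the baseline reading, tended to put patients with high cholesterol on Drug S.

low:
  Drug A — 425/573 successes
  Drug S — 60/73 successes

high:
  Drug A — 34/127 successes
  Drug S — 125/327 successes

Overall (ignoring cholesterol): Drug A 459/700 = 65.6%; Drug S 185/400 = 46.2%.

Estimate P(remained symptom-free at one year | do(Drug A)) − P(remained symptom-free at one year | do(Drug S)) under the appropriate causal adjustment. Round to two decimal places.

Cholesterol differs across drugs for reasons unrelated to any effect of the drug itself, and it separately predicts the outcome — a classic confounder. We must compare within cholesterol levels.
Adjusting over the population distribution of cholesterol: 0.587·(0.742−0.822) + 0.413·(0.268−0.382) = -0.094.

-0.09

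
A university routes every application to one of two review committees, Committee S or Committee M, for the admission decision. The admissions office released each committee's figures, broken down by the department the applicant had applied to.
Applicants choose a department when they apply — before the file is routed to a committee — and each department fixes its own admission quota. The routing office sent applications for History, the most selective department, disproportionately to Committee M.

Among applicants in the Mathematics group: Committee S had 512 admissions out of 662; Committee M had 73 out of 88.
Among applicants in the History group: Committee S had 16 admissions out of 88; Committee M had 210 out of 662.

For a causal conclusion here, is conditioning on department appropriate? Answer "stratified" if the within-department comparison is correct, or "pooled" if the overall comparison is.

The imbalance in department arose from how applicants were allocated, not from anything the review committee did; and department independently affects the outcome. The pooled gap is confounded — condition on department.
Within each level — Mathematics: 77.3% vs 83.0%; History: 18.2% vs 31.7% — Committee M is higher every time.

stratified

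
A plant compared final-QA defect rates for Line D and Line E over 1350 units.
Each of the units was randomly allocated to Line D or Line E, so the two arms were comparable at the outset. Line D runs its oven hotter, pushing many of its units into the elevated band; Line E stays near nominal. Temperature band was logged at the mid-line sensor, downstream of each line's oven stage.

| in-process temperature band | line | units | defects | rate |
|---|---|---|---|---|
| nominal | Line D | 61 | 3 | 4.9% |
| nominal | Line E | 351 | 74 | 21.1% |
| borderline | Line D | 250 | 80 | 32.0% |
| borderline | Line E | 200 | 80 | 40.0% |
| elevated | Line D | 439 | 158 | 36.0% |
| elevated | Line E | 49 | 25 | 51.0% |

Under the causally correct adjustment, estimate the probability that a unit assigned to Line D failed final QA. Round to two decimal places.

In-process temperature band is recorded after the line and is itself shifted by it — it sits on the causal path from line to outcome. Conditioning on a mediator would strip out part of the effect we want; the pooled comparison gives the total causal effect.
So P(outcome | do(Line D)) is just the pooled rate for Line D: 241/750 = 0.321.

0.32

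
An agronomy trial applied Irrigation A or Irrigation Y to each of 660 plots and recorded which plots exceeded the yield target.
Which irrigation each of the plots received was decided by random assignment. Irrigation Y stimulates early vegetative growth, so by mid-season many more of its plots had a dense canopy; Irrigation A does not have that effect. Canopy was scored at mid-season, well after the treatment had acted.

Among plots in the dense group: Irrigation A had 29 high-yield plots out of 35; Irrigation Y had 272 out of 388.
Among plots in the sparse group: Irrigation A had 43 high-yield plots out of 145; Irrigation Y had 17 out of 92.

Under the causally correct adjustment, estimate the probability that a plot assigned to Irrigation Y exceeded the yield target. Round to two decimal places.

0.60

Irrigation A is higher inside every mid-season canopy stratum but Irrigation Y is higher in aggregate. Whether to stratify depends on how mid-season canopy relates to the irrigation.
The distribution of mid-season canopy is itself part of what the irrigation does — it is an intermediate outcome. Holding it fixed would remove that part of the effect; the total effect is the pooled difference.
So P(outcome | do(Irrigation Y)) is just the pooled rate for Irrigation Y: 289/480 = 0.602.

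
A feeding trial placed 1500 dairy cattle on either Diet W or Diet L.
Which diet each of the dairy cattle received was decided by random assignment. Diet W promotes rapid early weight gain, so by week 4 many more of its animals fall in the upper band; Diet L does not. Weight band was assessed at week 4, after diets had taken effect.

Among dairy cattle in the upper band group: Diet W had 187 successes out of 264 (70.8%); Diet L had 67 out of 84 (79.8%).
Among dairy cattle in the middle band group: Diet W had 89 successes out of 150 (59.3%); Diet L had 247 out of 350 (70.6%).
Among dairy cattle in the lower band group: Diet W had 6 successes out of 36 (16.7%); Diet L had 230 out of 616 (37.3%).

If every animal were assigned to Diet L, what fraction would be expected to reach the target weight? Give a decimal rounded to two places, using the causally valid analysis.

Stratifying would compare diets among dairy cattle the diets themselves sorted into week-4 weight band groups — a form of selection on an intermediate. The unconditioned pooled rates give the total causal effect.
So P(outcome | do(Diet L)) is just the pooled rate for Diet L: 544/1050 = 0.518.

0.52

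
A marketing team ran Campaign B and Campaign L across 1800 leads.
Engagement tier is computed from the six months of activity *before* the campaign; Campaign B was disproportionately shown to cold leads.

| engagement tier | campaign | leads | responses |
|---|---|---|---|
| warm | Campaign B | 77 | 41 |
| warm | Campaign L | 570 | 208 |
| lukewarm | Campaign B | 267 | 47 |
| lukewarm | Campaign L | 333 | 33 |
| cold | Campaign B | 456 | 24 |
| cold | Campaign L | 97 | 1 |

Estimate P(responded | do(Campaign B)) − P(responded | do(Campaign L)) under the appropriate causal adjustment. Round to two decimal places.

+0.10

Within every engagement tier level Campaign B has the higher rate, yet pooled Campaign L does — Simpson's reversal.
Engagement tier differs across campaigns for reasons unrelated to any effect of the campaign itself, and it separately predicts the outcome — a classic confounder. We must compare within engagement tier levels.
Adjusting over the population distribution of engagement tier: 0.359·(0.532−0.365) + 0.333·(0.176−0.099) + 0.307·(0.053−0.010) = +0.099.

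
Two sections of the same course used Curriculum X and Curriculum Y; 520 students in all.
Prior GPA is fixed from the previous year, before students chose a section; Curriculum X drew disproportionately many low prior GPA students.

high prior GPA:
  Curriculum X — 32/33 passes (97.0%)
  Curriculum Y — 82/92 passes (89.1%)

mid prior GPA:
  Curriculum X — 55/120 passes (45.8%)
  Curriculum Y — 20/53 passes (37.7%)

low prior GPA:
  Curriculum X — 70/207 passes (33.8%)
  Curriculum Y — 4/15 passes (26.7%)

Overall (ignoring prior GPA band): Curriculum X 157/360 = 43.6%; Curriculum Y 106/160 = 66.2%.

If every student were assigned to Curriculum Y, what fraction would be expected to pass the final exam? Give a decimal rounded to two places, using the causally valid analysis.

The prior GPA band-specific comparison favours Curriculum X throughout, but the pooled figures favour Curriculum Y. The question is whether to condition on prior GPA band.
Prior GPA band is set before the teaching method has any effect — it is not caused by the teaching method — and it independently drives the outcome. That makes it a confounder, so the causal comparison is within prior GPA band levels.
Standardising Curriculum Y to the population prior GPA band mix: 0.240·82/92 + 0.333·20/53 + 0.427·4/15 = 0.454.

0.45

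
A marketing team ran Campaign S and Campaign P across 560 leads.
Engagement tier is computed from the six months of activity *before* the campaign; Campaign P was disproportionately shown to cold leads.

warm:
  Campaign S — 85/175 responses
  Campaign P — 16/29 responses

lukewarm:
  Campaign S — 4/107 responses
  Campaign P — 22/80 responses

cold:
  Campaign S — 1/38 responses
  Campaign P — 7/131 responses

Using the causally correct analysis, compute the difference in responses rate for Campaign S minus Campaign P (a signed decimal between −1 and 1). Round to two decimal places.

Within every engagement tier level Campaign P has the higher rate, yet pooled Campaign S does — Simpson's reversal.
Engagement tier is set before the campaign has any effect — it is not caused by the campaign — and it independently drives the outcome. That makes it a confounder, so the causal comparison is within engagement tier levels.
Adjusting over the population distribution of engagement tier: 0.364·(0.486−0.552) + 0.334·(0.037−0.275) + 0.302·(0.026−0.053) = -0.112.

-0.11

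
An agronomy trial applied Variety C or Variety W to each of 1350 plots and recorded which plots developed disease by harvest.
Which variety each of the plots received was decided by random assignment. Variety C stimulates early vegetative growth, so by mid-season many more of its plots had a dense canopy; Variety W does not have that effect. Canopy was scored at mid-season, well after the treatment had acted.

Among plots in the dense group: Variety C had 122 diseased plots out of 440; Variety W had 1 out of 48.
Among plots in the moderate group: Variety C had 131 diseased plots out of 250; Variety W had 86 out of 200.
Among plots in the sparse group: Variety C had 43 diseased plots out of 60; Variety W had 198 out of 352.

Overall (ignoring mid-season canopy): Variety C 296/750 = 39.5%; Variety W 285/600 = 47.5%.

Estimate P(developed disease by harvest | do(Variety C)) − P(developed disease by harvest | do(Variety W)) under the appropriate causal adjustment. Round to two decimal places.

-0.08

Variety W is lower inside every mid-season canopy stratum but Variety C is lower in aggregate. Whether to stratify depends on how mid-season canopy relates to the variety.
The distribution of mid-season canopy is itself part of what the variety does — it is an intermediate outcome. Holding it fixed would remove that part of the effect; the total effect is the pooled difference.
The causal difference is the pooled difference: 0.395 − 0.475 = -0.080.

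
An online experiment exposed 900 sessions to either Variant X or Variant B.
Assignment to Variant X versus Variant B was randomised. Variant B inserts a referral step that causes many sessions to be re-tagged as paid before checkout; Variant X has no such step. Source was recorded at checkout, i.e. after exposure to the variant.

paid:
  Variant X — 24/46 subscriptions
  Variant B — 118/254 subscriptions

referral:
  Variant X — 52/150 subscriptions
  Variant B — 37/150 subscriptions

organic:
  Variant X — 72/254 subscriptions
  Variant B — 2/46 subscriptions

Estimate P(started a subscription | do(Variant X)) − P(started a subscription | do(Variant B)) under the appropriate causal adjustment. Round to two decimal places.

Traffic source is recorded after the variant and is itself shifted by it — it sits on the causal path from variant to outcome. Conditioning on a mediator would strip out part of the effect we want; the pooled comparison gives the total causal effect.
The causal difference is the pooled difference: 0.329 − 0.349 = -0.020.

-0.02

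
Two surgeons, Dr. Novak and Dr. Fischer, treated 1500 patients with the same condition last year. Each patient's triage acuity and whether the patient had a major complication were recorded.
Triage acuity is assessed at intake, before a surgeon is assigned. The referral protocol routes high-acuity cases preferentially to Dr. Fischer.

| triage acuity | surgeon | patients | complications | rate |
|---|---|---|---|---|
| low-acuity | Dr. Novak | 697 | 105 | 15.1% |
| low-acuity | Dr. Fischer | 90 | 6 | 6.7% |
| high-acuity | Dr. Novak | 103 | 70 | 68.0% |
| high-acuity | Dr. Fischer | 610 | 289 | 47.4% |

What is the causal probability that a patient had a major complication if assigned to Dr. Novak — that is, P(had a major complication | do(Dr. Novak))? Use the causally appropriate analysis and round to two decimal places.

Triage acuity differs across surgeons for reasons unrelated to any effect of the surgeon itself, and it separately predicts the outcome — a classic confounder. We must compare within triage acuity levels.
Standardising Dr. Novak to the population triage acuity mix: 0.525·105/697 + 0.475·70/103 = 0.402.

0.40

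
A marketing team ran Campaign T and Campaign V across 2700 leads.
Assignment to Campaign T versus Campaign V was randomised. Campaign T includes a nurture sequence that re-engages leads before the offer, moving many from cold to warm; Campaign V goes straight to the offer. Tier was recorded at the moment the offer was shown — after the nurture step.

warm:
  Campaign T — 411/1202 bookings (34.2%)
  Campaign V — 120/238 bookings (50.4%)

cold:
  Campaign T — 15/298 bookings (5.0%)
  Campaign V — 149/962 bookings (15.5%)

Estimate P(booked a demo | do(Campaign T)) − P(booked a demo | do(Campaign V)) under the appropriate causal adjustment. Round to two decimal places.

Engagement tier here is a post-treatment variable shaped by the campaign; conditioning on it would introduce bias rather than remove it. The overall comparison is the causal one.
The causal difference is the pooled difference: 0.284 − 0.224 = +0.060.

+0.06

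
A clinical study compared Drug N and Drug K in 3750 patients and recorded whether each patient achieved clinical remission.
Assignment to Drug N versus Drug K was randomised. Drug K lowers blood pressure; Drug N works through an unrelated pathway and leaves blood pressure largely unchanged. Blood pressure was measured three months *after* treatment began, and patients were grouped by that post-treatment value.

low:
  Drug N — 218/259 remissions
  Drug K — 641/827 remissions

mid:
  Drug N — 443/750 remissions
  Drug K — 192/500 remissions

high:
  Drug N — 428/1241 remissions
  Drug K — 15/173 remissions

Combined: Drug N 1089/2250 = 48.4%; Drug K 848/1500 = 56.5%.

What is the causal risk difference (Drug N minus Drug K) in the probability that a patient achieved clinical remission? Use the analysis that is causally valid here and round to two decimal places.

Stratifying would compare drugs among patients the drugs themselves sorted into blood pressure groups — a form of selection on an intermediate. The unconditioned pooled rates give the total causal effect.
The causal difference is the pooled difference: 0.484 − 0.565 = -0.081.

-0.08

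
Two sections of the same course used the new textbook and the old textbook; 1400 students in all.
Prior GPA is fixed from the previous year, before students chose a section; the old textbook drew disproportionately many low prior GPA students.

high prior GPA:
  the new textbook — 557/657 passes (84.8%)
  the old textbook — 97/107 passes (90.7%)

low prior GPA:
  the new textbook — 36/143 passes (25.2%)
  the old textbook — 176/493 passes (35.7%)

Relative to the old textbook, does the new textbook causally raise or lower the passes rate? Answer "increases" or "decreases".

decreases

The stratified and pooled comparisons disagree (the old textbook wins within each prior GPA band; the new textbook wins overall), so the answer turns on the causal role of prior GPA band.
Since prior GPA band is a pre-existing factor (not a product of the teaching method) and it affects the outcome on its own, it is a confounder. The stratified rates, not the pooled rate, identify the causal effect.
Within each level — high prior GPA: 84.8% vs 90.7%; low prior GPA: 25.2% vs 35.7% — the old textbook is higher every time.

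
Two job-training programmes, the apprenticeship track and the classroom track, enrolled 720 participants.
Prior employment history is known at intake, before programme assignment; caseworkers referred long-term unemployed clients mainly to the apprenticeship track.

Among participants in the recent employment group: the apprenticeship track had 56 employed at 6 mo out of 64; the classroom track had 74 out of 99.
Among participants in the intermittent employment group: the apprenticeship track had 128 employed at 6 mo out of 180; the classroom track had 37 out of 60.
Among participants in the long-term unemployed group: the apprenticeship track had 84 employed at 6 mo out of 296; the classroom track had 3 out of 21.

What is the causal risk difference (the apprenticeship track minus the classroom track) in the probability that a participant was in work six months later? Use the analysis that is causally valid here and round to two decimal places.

The prior employment history-specific comparison favours the apprenticeship track throughout, but the pooled figures favour the classroom track. The question is whether to condition on prior employment history.
Since prior employment history is a pre-existing factor (not a product of the programme) and it affects the outcome on its own, it is a confounder. The stratified rates, not the pooled rate, identify the causal effect.
Adjusting over the population distribution of prior employment history: 0.226·(0.875−0.747) + 0.333·(0.711−0.617) + 0.440·(0.284−0.143) = +0.122.

+0.12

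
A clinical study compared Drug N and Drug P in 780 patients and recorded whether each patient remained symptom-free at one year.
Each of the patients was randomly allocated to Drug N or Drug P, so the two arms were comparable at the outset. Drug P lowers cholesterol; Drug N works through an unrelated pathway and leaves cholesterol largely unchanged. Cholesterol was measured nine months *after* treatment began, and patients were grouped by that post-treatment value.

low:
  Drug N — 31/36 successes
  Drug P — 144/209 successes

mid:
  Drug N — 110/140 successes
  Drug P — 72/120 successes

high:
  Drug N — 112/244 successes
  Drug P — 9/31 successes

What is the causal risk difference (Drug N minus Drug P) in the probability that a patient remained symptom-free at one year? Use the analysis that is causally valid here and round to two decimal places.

-0.02

Cholesterol here is a post-treatment variable shaped by the drug; conditioning on it would introduce bias rather than remove it. The overall comparison is the causal one.
The causal difference is the pooled difference: 0.602 − 0.625 = -0.023.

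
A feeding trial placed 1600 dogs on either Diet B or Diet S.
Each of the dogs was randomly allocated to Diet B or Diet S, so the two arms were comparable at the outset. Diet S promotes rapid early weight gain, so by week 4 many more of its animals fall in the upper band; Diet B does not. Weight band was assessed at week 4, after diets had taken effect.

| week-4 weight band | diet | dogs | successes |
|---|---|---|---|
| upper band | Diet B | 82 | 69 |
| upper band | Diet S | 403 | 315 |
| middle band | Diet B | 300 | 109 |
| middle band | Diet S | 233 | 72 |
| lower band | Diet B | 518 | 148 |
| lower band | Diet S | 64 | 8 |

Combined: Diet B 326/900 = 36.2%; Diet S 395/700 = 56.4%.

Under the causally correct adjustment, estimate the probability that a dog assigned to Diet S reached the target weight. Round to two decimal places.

Week-4 weight band is downstream of the diet. One should not condition on a consequence of treatment, so the overall rates are the right comparison.
So P(outcome | do(Diet S)) is just the pooled rate for Diet S: 395/700 = 0.564.

0.56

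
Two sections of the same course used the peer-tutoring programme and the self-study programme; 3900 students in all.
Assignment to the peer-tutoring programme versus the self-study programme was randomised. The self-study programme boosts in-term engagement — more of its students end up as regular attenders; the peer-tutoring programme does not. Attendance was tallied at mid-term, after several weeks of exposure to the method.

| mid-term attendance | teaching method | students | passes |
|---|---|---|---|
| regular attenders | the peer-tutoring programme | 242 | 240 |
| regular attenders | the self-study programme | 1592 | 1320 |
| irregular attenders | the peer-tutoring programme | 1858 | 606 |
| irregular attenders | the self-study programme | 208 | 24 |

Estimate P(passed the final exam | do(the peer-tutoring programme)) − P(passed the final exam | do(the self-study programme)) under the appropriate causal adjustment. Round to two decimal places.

-0.34

the peer-tutoring programme is higher inside every mid-term attendance stratum but the self-study programme is higher in aggregate. Whether to stratify depends on how mid-term attendance relates to the teaching method.
Mid-term attendance is downstream of the teaching method. One should not condition on a consequence of treatment, so the overall rates are the right comparison.
The causal difference is the pooled difference: 0.403 − 0.747 = -0.344.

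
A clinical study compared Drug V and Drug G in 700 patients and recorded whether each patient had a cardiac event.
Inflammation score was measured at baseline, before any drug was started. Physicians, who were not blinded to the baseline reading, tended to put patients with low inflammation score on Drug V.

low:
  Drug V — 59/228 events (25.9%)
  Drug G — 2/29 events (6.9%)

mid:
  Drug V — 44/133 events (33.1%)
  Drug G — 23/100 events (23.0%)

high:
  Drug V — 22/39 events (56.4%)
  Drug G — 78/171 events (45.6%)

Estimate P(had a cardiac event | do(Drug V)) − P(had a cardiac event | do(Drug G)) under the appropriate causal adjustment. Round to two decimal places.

Inflammation score satisfies the back-door criterion: it is not a descendant of the drug, and it blocks the spurious path from drug to outcome. Adjusting for it (i.e., using the within-inflammation score rates) gives the causal effect.
Adjusting over the population distribution of inflammation score: 0.367·(0.259−0.069) + 0.333·(0.331−0.230) + 0.300·(0.564−0.456) = +0.136.

+0.14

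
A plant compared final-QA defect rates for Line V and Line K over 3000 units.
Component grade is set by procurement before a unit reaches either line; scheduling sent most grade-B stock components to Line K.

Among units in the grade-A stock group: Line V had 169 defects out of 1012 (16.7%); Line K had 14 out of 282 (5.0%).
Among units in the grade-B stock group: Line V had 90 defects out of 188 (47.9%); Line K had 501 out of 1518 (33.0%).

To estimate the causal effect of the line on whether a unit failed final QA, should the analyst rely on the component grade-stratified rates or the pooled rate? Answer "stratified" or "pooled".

stratified

Component grade differs across lines for reasons unrelated to any effect of the line itself, and it separately predicts the outcome — a classic confounder. We must compare within component grade levels.
Within each level — grade-A stock: 16.7% vs 5.0%; grade-B stock: 47.9% vs 33.0% — Line K is lower every time.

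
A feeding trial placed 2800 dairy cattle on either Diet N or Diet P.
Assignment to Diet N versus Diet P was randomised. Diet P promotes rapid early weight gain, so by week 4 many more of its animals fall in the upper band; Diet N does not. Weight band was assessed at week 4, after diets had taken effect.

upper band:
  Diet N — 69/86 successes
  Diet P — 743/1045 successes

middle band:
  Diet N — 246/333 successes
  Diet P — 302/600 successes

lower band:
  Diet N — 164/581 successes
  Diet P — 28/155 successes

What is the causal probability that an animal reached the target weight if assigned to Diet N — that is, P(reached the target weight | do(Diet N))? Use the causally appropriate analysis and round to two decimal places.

Because the diet influences week-4 weight band, week-4 weight band is a post-treatment mediator, not a confounder. Stratifying on it would bias the estimate; the causal effect is the crude pooled difference.
So P(outcome | do(Diet N)) is just the pooled rate for Diet N: 479/1000 = 0.479.

0.48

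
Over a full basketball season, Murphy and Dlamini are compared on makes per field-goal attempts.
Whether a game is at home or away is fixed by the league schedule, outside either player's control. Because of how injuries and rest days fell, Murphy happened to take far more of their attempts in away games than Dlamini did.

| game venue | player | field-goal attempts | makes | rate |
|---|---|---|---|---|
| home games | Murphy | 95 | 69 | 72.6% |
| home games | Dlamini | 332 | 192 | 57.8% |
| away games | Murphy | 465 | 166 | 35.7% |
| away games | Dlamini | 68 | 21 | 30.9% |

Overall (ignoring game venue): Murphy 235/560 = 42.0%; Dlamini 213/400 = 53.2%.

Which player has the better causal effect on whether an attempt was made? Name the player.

The game venue-specific comparison favours Murphy throughout, but the pooled figures favour Dlamini. The question is whether to condition on game venue.
Game venue is set before the player has any effect — it is not caused by the player — and it independently drives the outcome. That makes it a confounder, so the causal comparison is within game venue levels.
Within each level — home games: 72.6% vs 57.8%; away games: 35.7% vs 30.9% — Murphy is higher every time.

Murphy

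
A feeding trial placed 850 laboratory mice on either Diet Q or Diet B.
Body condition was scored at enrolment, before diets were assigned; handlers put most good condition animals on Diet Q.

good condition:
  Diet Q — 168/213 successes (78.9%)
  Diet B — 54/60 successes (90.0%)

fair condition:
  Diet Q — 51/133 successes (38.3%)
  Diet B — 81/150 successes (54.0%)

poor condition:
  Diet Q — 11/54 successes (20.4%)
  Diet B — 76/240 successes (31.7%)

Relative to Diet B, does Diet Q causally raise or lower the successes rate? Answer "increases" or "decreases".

The starting body condition-specific comparison favours Diet B throughout, but the pooled figures favour Diet Q. The question is whether to condition on starting body condition.
Here starting body condition is a common cause — it drives both which diet a case falls under and the outcome. The crude comparison mixes populations; the stratum-specific rates are the causally relevant ones.
Within each level — good condition: 78.9% vs 90.0%; fair condition: 38.3% vs 54.0%; poor condition: 20.4% vs 31.7% — Diet B is higher every time.

decreases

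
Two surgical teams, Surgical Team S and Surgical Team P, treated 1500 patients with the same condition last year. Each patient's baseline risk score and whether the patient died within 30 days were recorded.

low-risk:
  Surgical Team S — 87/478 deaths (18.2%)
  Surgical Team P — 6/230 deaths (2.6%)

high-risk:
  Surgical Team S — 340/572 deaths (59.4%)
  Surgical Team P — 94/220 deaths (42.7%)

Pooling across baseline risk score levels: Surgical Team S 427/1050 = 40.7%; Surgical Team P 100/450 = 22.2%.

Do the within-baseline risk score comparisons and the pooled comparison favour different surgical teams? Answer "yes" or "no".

Within each baseline risk score level (low-risk 18.2% vs 2.6%; high-risk 59.4% vs 42.7%), Surgical Team P has the lower rate every time. Pooled: 40.7% vs 22.2% — Surgical Team P has the lower rate overall. They agree.

no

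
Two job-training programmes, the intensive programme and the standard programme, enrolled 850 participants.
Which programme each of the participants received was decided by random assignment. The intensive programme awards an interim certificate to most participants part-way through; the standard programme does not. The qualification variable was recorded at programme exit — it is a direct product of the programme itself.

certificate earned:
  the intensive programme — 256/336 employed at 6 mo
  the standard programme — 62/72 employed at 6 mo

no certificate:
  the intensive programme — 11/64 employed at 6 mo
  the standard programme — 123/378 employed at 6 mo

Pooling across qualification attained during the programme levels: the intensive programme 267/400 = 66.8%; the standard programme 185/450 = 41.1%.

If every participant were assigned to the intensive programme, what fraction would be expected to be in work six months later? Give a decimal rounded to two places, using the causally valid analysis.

0.67

Within every qualification attained during the programme level the standard programme has the higher rate, yet pooled the intensive programme does — Simpson's reversal.
Qualification attained during the programme is downstream of the programme. One should not condition on a consequence of treatment, so the overall rates are the right comparison.
So P(outcome | do(the intensive programme)) is just the pooled rate for the intensive programme: 267/400 = 0.667.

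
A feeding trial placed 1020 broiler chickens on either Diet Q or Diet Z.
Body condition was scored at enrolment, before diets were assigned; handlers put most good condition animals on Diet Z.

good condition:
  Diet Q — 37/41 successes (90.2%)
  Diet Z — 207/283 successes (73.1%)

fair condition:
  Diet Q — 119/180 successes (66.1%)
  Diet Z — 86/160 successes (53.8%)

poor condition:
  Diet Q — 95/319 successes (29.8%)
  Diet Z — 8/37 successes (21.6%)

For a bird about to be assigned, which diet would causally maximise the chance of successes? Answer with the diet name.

Diet Q

Within every starting body condition level Diet Q has the higher rate, yet pooled Diet Z does — Simpson's reversal.
Nothing the diet does changes starting body condition; the imbalance is an allocation artefact. With starting body condition also predicting the outcome, the pooled figure is confounded, and the within-stratum comparison is the causal one.
Within each level — good condition: 90.2% vs 73.1%; fair condition: 66.1% vs 53.8%; poor condition: 29.8% vs 21.6% — Diet Q is higher every time.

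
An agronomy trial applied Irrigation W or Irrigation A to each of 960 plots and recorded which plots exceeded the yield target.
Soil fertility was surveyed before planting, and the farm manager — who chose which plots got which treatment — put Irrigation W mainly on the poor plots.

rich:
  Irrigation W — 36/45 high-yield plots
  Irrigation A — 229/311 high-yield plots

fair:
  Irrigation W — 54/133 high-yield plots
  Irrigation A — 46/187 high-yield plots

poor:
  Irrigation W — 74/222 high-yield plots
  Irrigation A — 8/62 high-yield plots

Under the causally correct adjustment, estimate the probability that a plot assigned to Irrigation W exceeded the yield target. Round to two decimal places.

0.53

Within every soil fertility level Irrigation W has the higher rate, yet pooled Irrigation A does — Simpson's reversal.
Soil fertility is set before the irrigation has any effect — it is not caused by the irrigation — and it independently drives the outcome. That makes it a confounder, so the causal comparison is within soil fertility levels.
Standardising Irrigation W to the population soil fertility mix: 0.371·36/45 + 0.333·54/133 + 0.296·74/222 = 0.531.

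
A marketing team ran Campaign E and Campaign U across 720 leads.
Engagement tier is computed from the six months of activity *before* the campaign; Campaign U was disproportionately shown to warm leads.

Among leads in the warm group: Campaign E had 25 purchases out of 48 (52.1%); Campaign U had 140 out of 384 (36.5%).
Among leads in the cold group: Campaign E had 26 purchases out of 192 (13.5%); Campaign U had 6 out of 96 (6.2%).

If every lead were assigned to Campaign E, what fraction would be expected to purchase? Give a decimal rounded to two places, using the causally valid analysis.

Here engagement tier is a common cause — it drives both which campaign a case falls under and the outcome. The crude comparison mixes populations; the stratum-specific rates are the causally relevant ones.
Standardising Campaign E to the population engagement tier mix: 0.600·25/48 + 0.400·26/192 = 0.367.

0.37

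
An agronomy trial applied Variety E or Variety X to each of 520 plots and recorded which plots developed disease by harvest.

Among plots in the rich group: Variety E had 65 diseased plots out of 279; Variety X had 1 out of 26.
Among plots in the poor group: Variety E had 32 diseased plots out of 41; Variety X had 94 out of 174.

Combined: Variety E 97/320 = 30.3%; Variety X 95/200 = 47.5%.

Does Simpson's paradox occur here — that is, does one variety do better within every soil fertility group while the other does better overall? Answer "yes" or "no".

Within each soil fertility level (rich 23.3% vs 3.8%; poor 78.0% vs 54.0%), Variety X has the lower rate every time. Pooled: 30.3% vs 47.5% — Variety E has the lower rate overall. The two comparisons disagree.

yes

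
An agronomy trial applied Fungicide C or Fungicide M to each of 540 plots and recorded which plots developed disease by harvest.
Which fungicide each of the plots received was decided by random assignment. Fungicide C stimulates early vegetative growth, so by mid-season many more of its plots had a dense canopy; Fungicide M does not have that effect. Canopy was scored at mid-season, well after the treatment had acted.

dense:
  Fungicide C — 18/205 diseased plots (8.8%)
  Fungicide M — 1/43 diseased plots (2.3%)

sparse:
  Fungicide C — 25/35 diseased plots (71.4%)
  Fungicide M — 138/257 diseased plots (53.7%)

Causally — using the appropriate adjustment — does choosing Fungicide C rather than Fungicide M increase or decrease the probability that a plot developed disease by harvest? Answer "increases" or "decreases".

Mid-season canopy lies on the pathway fungicide → mid-season canopy → outcome, so adjusting for it blocks the indirect effect. For the total causal effect of fungicide, use the unadjusted pooled rates.
Pooled: Fungicide C 17.9% vs Fungicide M 46.3%; Fungicide C is lower overall.

decreases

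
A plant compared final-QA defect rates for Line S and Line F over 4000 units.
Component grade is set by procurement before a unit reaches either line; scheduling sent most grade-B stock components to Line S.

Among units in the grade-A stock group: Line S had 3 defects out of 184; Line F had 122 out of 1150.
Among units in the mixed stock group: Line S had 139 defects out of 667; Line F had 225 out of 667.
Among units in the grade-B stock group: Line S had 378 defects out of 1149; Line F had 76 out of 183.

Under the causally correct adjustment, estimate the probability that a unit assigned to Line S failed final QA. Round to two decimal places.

The component grade-specific comparison favours Line S throughout, but the pooled figures favour Line F. The question is whether to condition on component grade.
Nothing the line does changes component grade; the imbalance is an allocation artefact. With component grade also predicting the outcome, the pooled figure is confounded, and the within-stratum comparison is the causal one.
Standardising Line S to the population component grade mix: 0.334·3/184 + 0.334·139/667 + 0.333·378/1149 = 0.184.

0.18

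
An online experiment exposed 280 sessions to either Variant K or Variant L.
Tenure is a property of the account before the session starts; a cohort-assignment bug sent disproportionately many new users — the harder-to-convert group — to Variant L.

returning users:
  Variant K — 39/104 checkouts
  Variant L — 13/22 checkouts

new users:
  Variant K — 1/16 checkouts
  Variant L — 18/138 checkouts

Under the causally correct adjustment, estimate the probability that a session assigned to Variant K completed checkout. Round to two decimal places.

Nothing the variant does changes user tenure; the imbalance is an allocation artefact. With user tenure also predicting the outcome, the pooled figure is confounded, and the within-stratum comparison is the causal one.
Standardising Variant K to the population user tenure mix: 0.450·39/104 + 0.550·1/16 = 0.203.

0.20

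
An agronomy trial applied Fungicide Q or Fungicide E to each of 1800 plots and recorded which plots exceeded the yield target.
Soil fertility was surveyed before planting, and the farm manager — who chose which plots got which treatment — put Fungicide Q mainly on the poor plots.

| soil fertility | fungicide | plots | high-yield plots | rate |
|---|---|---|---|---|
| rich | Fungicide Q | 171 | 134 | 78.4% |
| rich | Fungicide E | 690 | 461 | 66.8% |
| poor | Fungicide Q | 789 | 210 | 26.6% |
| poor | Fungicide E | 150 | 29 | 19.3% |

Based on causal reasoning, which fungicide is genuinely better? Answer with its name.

Within every soil fertility level Fungicide Q has the higher rate, yet pooled Fungicide E does — Simpson's reversal.
Nothing the fungicide does changes soil fertility; the imbalance is an allocation artefact. With soil fertility also predicting the outcome, the pooled figure is confounded, and the within-stratum comparison is the causal one.
Within each level — rich: 78.4% vs 66.8%; poor: 26.6% vs 19.3% — Fungicide Q is higher every time.

Fungicide Q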